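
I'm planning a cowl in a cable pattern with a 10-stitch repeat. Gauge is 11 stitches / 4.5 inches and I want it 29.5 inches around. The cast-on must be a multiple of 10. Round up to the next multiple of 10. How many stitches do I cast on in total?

80 stitches.

11 / 4.5 = 2.444 sts per inch.
29.5 × 2.444 = 72.11 sts.
Next multiple of 10: 80.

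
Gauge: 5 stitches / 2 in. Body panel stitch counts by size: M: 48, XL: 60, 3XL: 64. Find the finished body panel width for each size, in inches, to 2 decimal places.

M 19.20 inches; XL 24.00 inches; 3XL 25.60 inches.

5/2 = 2.5 sts per in.
M: 48 / 2.5 = 19.200 → 19.20 in.
XL: 60 / 2.5 = 24.000 → 24.00 in.
3XL: 64 / 2.5 = 25.600 → 25.60 in.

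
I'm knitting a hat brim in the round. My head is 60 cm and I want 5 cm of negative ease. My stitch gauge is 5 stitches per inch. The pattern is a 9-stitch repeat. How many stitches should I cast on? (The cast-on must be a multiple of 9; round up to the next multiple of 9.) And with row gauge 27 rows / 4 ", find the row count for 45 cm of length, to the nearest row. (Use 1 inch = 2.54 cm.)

Cast on 117 stitches; work 120 rows.

Finished = 60 − 5 = 55 cm.
55 cm × 1/2.54 = 21.65 inches.
5/1 = 5 sts per in; 21.65 × 5 = 108.27 sts.
Next multiple of 9 → 117.
45 cm = 17.72 inches; × 6.75 = 119.59 → 120 rows.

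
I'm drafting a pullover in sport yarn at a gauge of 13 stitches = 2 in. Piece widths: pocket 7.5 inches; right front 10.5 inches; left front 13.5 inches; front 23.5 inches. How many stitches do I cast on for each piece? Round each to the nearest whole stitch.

pocket 49; right front 68; left front 88; front 153.

Rate = 13/2 = 6.5 sts per in.
pocket: 7.5 × 6.5 = 48.75 → 49.
right front: 10.5 × 6.5 = 68.25 → 68.
left front: 13.5 × 6.5 = 87.75 → 88.
front: 23.5 × 6.5 = 152.75 → 153.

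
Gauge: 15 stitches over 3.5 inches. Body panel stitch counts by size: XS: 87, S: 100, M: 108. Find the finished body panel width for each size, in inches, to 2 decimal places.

15/3.5 = 4.286 sts per in.
XS: 87 / 4.286 = 20.300 → 20.30 in.
S: 100 / 4.286 = 23.333 → 23.33 in.
M: 108 / 4.286 = 25.200 → 25.20 in.

XS 20.30 inches; S 23.33 inches; M 25.20 inches.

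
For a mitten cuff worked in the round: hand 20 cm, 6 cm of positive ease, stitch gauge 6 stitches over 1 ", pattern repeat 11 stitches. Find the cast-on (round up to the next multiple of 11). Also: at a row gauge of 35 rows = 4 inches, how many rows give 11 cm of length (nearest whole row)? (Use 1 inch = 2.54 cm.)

Finished = 20 + 6 = 26 cm.
26 cm × 1/2.54 = 10.24 inches.
6/1 = 6 sts per in; 10.24 × 6 = 61.42 sts.
Next multiple of 11 → 66.
11 cm = 4.33 inches; × 8.75 = 37.89 → 38 rows.

Cast on 66 stitches; work 38 rows.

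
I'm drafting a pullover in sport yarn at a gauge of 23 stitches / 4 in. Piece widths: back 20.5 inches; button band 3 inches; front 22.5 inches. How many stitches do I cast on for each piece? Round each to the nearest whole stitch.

Rate = 23/4 = 5.75 sts per in.
back: 20.5 × 5.75 = 117.88 → 118.
button band: 3 × 5.75 = 17.25 → 17.
front: 22.5 × 5.75 = 129.38 → 129.

back 118; button band 17; front 129.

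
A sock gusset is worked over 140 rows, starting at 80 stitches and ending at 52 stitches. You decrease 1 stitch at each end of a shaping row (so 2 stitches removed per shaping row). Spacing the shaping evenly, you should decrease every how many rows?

Decrease every 10th row.

Stitches to remove: |52 − 80| = 28.
Shaping rows needed: 28 / 2 = 14.
140 rows / 14 = every 10 rows.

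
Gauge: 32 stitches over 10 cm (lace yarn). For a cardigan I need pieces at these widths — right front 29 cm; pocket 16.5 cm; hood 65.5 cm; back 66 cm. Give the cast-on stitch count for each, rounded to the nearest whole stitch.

Rate = 32/10 = 3.2 sts per cm.
right front: 29 × 3.2 = 92.80 → 93.
pocket: 16.5 × 3.2 = 52.80 → 53.
hood: 65.5 × 3.2 = 209.60 → 210.
back: 66 × 3.2 = 211.20 → 211.

right front 93; pocket 53; hood 210; back 211.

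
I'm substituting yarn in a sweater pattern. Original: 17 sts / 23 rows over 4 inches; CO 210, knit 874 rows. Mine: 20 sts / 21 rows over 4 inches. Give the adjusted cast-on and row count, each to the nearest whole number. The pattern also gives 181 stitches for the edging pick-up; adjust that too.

Cast on 247 stitches; work 798 rows; edging pick-up 213 stitches.

Stitches: 210 × 20/17 = 247.06 → 247.
Rows: 874 × 21/23 = 798.00 → 798.
edging pick-up: 181 × 20/17 = 212.94 → 213.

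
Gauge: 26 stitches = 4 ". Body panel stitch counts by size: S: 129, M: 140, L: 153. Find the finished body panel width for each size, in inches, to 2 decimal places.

26/4 = 6.5 sts per in.
S: 129 / 6.5 = 19.846 → 19.85 in.
M: 140 / 6.5 = 21.538 → 21.54 in.
L: 153 / 6.5 = 23.538 → 23.54 in.

S 19.85 inches; M 21.54 inches; L 23.54 inches.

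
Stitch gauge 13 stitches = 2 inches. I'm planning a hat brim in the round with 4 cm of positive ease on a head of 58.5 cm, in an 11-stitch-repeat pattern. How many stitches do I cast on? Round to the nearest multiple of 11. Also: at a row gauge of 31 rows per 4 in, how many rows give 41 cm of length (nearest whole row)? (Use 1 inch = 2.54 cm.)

Cast on 165 stitches; work 125 rows.

Finished = 58.5 + 4 = 62.5 cm.
62.5 cm × 1/2.54 = 24.61 inches.
13/2 = 6.5 sts per in; 24.61 × 6.5 = 159.94 sts.
Nearest multiple of 11 → 165.
41 cm = 16.14 inches; × 7.75 = 125.10 → 125 rows.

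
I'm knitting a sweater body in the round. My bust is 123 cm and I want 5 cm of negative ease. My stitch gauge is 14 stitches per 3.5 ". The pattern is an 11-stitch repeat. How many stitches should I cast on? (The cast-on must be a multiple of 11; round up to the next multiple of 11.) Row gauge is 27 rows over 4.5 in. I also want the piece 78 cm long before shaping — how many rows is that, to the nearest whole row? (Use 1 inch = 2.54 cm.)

Finished = 123 − 5 = 118 cm.
118 cm × 1/2.54 = 46.46 inches.
14/3.5 = 4 sts per in; 46.46 × 4 = 185.83 sts.
Next multiple of 11 → 187.
78 cm = 30.71 inches; × 6 = 184.25 → 184 rows.

Cast on 187 stitches; work 184 rows.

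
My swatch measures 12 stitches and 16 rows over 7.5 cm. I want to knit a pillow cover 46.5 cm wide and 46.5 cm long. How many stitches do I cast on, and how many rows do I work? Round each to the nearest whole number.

Stitch gauge = 12/7.5 = 1.6 sts/cm; 46.5 × 1.6 = 74.40 → 74 sts.
Row gauge = 16/7.5 = 2.133 rows/cm; 46.5 × 2.133 = 99.20 → 99 rows.

Cast on 74 stitches and work 99 rows.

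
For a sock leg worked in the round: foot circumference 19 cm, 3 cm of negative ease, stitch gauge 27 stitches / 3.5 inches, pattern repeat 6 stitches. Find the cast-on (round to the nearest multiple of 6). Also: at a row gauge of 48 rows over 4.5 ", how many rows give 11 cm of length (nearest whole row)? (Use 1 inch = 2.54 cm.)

Finished = 19 − 3 = 16 cm.
16 cm × 1/2.54 = 6.30 inches.
27/3.5 = 7.714 sts per in; 6.30 × 7.714 = 48.59 sts.
Nearest multiple of 6 → 48.
11 cm = 4.33 inches; × 10.667 = 46.19 → 46 rows.

Cast on 48 stitches; work 46 rows.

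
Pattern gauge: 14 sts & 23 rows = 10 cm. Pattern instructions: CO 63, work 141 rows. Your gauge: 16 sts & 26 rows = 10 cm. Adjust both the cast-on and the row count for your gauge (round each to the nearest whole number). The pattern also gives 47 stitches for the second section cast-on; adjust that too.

Cast on 72 stitches; work 159 rows; second section cast-on 54 stitches.

Stitches: 63 × 16/14 = 72.00 → 72.
Rows: 141 × 26/23 = 159.39 → 159.
second section cast-on: 47 × 16/14 = 53.71 → 54.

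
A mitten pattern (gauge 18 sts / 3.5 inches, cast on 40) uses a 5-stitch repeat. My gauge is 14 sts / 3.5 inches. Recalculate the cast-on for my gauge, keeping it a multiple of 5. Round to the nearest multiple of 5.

30 stitches.

40 × 14 / 18 = 31.11.
Nearest multiple of 5: 30.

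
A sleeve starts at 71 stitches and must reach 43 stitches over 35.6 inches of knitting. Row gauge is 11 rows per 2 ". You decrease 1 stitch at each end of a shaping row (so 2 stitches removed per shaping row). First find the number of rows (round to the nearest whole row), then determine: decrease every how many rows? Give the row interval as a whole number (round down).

Decrease every 14th row.

Rows = 35.6 × 5.5 = 195.8 → 196 rows.
Stitches to remove: 28 → 14 shaping rows (at 2 st each).
196 / 14 = 14.00 → every 14 rows.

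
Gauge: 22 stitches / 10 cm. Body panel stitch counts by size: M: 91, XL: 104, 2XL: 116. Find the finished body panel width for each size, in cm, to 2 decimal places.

22/10 = 2.2 sts per cm.
M: 91 / 2.2 = 41.364 → 41.36 cm.
XL: 104 / 2.2 = 47.273 → 47.27 cm.
2XL: 116 / 2.2 = 52.727 → 52.73 cm.

M 41.36 cm; XL 47.27 cm; 2XL 52.73 cm.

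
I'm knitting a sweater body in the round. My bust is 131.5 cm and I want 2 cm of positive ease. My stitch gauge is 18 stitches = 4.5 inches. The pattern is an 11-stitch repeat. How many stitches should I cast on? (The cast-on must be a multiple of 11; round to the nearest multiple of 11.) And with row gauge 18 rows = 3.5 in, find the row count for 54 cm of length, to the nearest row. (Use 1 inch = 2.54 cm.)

Finished = 131.5 + 2 = 133.5 cm.
133.5 cm × 1/2.54 = 52.56 inches.
18/4.5 = 4 sts per in; 52.56 × 4 = 210.24 sts.
Nearest multiple of 11 → 209.
54 cm = 21.26 inches; × 5.143 = 109.34 → 109 rows.

Cast on 209 stitches; work 109 rows.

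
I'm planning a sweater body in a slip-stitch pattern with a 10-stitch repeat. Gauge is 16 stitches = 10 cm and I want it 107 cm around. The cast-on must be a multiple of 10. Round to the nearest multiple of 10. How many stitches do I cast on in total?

CO 170 sts.

16 / 10 = 1.6 sts per cm.
107 × 1.6 = 171.20 sts.
Nearest multiple of 10: 170.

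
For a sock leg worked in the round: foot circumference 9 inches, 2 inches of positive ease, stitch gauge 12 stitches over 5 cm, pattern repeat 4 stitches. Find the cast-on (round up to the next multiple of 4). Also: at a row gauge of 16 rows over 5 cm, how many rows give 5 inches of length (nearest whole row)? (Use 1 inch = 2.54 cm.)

Finished = 9 + 2 = 11 inches.
11 inches × 2.54 = 27.94 cm.
12/5 = 2.4 sts per cm; 27.94 × 2.4 = 67.06 sts.
Next multiple of 4 → 68.
5 inches = 12.70 cm; × 3.2 = 40.64 → 41 rows.

Cast on 68 stitches; work 41 rows.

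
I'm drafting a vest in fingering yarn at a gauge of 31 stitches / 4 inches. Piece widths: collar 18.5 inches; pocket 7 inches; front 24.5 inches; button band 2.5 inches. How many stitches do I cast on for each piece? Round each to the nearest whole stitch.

Rate = 31/4 = 7.75 sts per in.
collar: 18.5 × 7.75 = 143.38 → 143.
pocket: 7 × 7.75 = 54.25 → 54.
front: 24.5 × 7.75 = 189.88 → 190.
button band: 2.5 × 7.75 = 19.38 → 19.

collar 143; pocket 54; front 190; button band 19.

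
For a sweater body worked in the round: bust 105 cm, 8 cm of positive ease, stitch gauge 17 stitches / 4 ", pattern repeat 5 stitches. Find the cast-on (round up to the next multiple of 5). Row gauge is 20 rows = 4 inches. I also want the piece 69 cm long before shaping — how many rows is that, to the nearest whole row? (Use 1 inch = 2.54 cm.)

Cast on 190 stitches; work 136 rows.

Finished = 105 + 8 = 113 cm.
113 cm × 1/2.54 = 44.49 inches.
17/4 = 4.25 sts per in; 44.49 × 4.25 = 189.07 sts.
Next multiple of 5 → 190.
69 cm = 27.17 inches; × 5 = 135.83 → 136 rows.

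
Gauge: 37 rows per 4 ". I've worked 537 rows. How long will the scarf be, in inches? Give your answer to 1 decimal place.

58.1 inches.

37 rows / 4 inch = 9.25 rows per inch.
537 / 9.25 = 58.05 inches.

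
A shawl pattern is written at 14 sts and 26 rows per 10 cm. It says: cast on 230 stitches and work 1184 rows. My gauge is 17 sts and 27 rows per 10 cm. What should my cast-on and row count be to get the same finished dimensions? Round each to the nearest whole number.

Cast on 279 stitches; work 1230 rows.

Stitches: 230 × 17/14 = 279.29 → 279.
Rows: 1184 × 27/26 = 1229.54 → 1230.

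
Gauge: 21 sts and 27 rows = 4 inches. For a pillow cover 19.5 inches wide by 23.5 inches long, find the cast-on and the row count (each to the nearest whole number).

Cast on 102 stitches and work 159 rows.

Stitch gauge = 21/4 = 5.25 sts/in; 19.5 × 5.25 = 102.38 → 102 sts.
Row gauge = 27/4 = 6.75 rows/in; 23.5 × 6.75 = 158.62 → 159 rows.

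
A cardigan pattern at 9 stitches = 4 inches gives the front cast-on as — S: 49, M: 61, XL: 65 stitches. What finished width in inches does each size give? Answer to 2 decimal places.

S 21.78 inches; M 27.11 inches; XL 28.89 inches.

9/4 = 2.25 sts per in.
S: 49 / 2.25 = 21.778 → 21.78 in.
M: 61 / 2.25 = 27.111 → 27.11 in.
XL: 65 / 2.25 = 28.889 → 28.89 in.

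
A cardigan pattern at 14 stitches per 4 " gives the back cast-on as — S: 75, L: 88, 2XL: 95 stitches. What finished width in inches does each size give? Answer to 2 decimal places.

S 21.43 inches; L 25.14 inches; 2XL 27.14 inches.

14/4 = 3.5 sts per in.
S: 75 / 3.5 = 21.429 → 21.43 in.
L: 88 / 3.5 = 25.143 → 25.14 in.
2XL: 95 / 3.5 = 27.143 → 27.14 in.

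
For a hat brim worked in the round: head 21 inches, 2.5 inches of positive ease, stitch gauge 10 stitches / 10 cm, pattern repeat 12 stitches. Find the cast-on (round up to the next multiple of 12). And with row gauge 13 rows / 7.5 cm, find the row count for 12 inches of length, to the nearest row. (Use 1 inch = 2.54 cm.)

Finished = 21 + 2.5 = 23.5 inches.
23.5 inches × 2.54 = 59.69 cm.
10/10 = 1 sts per cm; 59.69 × 1 = 59.69 sts.
Next multiple of 12 → 60.
12 inches = 30.48 cm; × 1.733 = 52.83 → 53 rows.

Cast on 60 stitches; work 53 rows.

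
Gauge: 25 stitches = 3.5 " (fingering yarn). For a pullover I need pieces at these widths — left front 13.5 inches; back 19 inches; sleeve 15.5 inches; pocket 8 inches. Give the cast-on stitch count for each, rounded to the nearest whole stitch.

Rate = 25/3.5 = 7.143 sts per in.
left front: 13.5 × 7.143 = 96.43 → 96.
back: 19 × 7.143 = 135.71 → 136.
sleeve: 15.5 × 7.143 = 110.71 → 111.
pocket: 8 × 7.143 = 57.14 → 57.

left front 96; back 136; sleeve 111; pocket 57.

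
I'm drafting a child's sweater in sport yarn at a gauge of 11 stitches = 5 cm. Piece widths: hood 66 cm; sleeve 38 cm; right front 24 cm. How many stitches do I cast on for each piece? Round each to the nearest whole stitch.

Rate = 11/5 = 2.2 sts per cm.
hood: 66 × 2.2 = 145.20 → 145.
sleeve: 38 × 2.2 = 83.60 → 84.
right front: 24 × 2.2 = 52.80 → 53.

hood 145; sleeve 84; right front 53.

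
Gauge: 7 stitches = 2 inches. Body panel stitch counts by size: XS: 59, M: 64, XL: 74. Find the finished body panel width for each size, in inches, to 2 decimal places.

7/2 = 3.5 sts per in.
XS: 59 / 3.5 = 16.857 → 16.86 in.
M: 64 / 3.5 = 18.286 → 18.29 in.
XL: 74 / 3.5 = 21.143 → 21.14 in.

XS 16.86 inches; M 18.29 inches; XL 21.14 inches.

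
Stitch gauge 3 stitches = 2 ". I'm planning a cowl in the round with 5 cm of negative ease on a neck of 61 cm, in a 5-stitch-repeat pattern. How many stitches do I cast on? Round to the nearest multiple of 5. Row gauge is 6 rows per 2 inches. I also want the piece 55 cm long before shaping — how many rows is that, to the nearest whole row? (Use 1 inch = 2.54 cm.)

Finished = 61 − 5 = 56 cm.
56 cm × 1/2.54 = 22.05 inches.
3/2 = 1.5 sts per in; 22.05 × 1.5 = 33.07 sts.
Nearest multiple of 5 → 35.
55 cm = 21.65 inches; × 3 = 64.96 → 65 rows.

Cast on 35 stitches; work 65 rows.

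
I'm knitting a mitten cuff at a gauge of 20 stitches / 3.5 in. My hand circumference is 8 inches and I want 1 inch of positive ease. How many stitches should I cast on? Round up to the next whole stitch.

Finished = 8 + 1 = 9 in.
20 / 3.5 = 5.714 sts per inch.
9.00 × 5.714 = 51.43 sts.
→ 52 sts.

CO 52 sts.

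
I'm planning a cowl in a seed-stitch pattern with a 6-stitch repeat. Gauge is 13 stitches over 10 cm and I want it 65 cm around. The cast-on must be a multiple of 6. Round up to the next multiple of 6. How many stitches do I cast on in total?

13 / 10 = 1.3 sts per cm.
65 × 1.3 = 84.50 sts.
Next multiple of 6: 90.

Cast on 90 stitches.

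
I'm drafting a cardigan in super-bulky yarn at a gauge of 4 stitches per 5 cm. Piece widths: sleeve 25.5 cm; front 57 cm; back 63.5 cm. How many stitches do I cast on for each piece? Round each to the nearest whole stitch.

sleeve 20; front 46; back 51.

Rate = 4/5 = 0.8 sts per cm.
sleeve: 25.5 × 0.8 = 20.40 → 20.
front: 57 × 0.8 = 45.60 → 46.
back: 63.5 × 0.8 = 50.80 → 51.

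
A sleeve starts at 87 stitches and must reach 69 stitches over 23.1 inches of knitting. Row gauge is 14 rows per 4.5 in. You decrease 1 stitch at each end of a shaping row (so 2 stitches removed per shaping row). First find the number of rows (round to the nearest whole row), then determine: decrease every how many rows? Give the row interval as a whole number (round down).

Decrease every 8th row.

Rows = 23.1 × 3.111 = 71.9 → 72 rows.
Stitches to remove: 18 → 9 shaping rows (at 2 st each).
72 / 9 = 8.00 → every 8 rows.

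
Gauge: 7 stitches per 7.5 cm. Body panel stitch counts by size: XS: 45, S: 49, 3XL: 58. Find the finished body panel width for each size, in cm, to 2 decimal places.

7/7.5 = 0.933 sts per cm.
XS: 45 / 0.933 = 48.214 → 48.21 cm.
S: 49 / 0.933 = 52.500 → 52.50 cm.
3XL: 58 / 0.933 = 62.143 → 62.14 cm.

XS 48.21 cm; S 52.50 cm; 3XL 62.14 cm.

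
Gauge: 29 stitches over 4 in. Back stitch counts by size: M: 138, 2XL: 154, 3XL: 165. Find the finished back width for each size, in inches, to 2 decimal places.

29/4 = 7.25 sts per in.
M: 138 / 7.25 = 19.034 → 19.03 in.
2XL: 154 / 7.25 = 21.241 → 21.24 in.
3XL: 165 / 7.25 = 22.759 → 22.76 in.

M 19.03 inches; 2XL 21.24 inches; 3XL 22.76 inches.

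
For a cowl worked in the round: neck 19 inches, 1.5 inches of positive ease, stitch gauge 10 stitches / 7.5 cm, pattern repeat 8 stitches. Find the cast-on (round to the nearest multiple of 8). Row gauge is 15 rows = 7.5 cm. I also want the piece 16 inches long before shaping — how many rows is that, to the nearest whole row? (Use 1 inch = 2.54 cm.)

Cast on 72 stitches; work 81 rows.

Finished = 19 + 1.5 = 20.5 inches.
20.5 inches × 2.54 = 52.07 cm.
10/7.5 = 1.333 sts per cm; 52.07 × 1.333 = 69.43 sts.
Nearest multiple of 8 → 72.
16 inches = 40.64 cm; × 2 = 81.28 → 81 rows.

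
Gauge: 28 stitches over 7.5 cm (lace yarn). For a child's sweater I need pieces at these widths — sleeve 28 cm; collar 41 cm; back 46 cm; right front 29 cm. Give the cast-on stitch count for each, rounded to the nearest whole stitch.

sleeve 105; collar 153; back 172; right front 108.

Rate = 28/7.5 = 3.733 sts per cm.
sleeve: 28 × 3.733 = 104.53 → 105.
collar: 41 × 3.733 = 153.07 → 153.
back: 46 × 3.733 = 171.73 → 172.
right front: 29 × 3.733 = 108.27 → 108.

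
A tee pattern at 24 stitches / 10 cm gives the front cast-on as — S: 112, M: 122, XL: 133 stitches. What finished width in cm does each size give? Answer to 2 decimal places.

24/10 = 2.4 sts per cm.
S: 112 / 2.4 = 46.667 → 46.67 cm.
M: 122 / 2.4 = 50.833 → 50.83 cm.
XL: 133 / 2.4 = 55.417 → 55.42 cm.

S 46.67 cm; M 50.83 cm; XL 55.42 cm.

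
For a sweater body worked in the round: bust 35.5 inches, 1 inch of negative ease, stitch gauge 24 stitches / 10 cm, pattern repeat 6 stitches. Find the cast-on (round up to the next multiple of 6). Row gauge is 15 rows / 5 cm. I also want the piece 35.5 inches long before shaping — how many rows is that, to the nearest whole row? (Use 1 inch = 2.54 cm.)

Cast on 216 stitches; work 271 rows.

Finished = 35.5 − 1 = 34.5 inches.
34.5 inches × 2.54 = 87.63 cm.
24/10 = 2.4 sts per cm; 87.63 × 2.4 = 210.31 sts.
Next multiple of 6 → 216.
35.5 inches = 90.17 cm; × 3 = 270.51 → 271 rows.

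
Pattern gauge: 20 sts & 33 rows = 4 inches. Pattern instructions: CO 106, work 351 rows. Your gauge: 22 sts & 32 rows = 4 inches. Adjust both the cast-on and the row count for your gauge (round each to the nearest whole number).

Cast on 117 stitches; work 340 rows.

Stitches: 106 × 22/20 = 116.60 → 117.
Rows: 351 × 32/33 = 340.36 → 340.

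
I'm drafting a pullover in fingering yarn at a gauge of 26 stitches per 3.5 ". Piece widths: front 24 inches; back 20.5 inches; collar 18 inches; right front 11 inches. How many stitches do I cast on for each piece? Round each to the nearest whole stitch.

Rate = 26/3.5 = 7.429 sts per in.
front: 24 × 7.429 = 178.29 → 178.
back: 20.5 × 7.429 = 152.29 → 152.
collar: 18 × 7.429 = 133.71 → 134.
right front: 11 × 7.429 = 81.71 → 82.

front 178; back 152; collar 134; right front 82.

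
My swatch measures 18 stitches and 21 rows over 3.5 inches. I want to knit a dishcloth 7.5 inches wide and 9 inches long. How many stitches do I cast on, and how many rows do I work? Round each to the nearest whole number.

Stitch gauge = 18/3.5 = 5.143 sts/in; 7.5 × 5.143 = 38.57 → 39 sts.
Row gauge = 21/3.5 = 6 rows/in; 9 × 6 = 54.00 → 54 rows.

Cast on 39 stitches and work 54 rows.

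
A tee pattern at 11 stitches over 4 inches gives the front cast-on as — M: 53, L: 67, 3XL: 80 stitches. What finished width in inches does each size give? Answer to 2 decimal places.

11/4 = 2.75 sts per in.
M: 53 / 2.75 = 19.273 → 19.27 in.
L: 67 / 2.75 = 24.364 → 24.36 in.
3XL: 80 / 2.75 = 29.091 → 29.09 in.

M 19.27 inches; L 24.36 inches; 3XL 29.09 inches.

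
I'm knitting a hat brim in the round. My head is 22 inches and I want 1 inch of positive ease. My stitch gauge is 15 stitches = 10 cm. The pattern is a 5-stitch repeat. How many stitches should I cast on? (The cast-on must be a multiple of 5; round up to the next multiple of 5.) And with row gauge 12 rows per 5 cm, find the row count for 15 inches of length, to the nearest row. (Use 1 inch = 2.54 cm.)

Finished = 22 + 1 = 23 inches.
23 inches × 2.54 = 58.42 cm.
15/10 = 1.5 sts per cm; 58.42 × 1.5 = 87.63 sts.
Next multiple of 5 → 90.
15 inches = 38.10 cm; × 2.4 = 91.44 → 91 rows.

Cast on 90 stitches; work 91 rows.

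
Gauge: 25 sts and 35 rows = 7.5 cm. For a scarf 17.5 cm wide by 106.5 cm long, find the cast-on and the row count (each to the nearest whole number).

Cast on 58 stitches and work 497 rows.

Stitch gauge = 25/7.5 = 3.333 sts/cm; 17.5 × 3.333 = 58.33 → 58 sts.
Row gauge = 35/7.5 = 4.667 rows/cm; 106.5 × 4.667 = 497.00 → 497 rows.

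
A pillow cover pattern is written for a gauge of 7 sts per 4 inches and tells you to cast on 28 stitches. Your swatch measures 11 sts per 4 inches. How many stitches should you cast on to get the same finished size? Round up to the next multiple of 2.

Scale factor = 11 / 7 = 1.571.
28 × 11 / 7 = 44.00 sts.

44 stitches.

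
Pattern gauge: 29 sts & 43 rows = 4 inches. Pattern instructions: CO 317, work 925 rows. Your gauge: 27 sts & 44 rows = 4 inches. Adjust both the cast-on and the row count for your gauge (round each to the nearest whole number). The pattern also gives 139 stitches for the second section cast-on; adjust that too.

Cast on 295 stitches; work 947 rows; second section cast-on 129 stitches.

Stitches: 317 × 27/29 = 295.14 → 295.
Rows: 925 × 44/43 = 946.51 → 947.
second section cast-on: 139 × 27/29 = 129.41 → 129.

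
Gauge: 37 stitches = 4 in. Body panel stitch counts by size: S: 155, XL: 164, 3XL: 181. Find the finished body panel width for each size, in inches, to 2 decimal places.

37/4 = 9.25 sts per in.
S: 155 / 9.25 = 16.757 → 16.76 in.
XL: 164 / 9.25 = 17.730 → 17.73 in.
3XL: 181 / 9.25 = 19.568 → 19.57 in.

S 16.76 inches; XL 17.73 inches; 3XL 19.57 inches.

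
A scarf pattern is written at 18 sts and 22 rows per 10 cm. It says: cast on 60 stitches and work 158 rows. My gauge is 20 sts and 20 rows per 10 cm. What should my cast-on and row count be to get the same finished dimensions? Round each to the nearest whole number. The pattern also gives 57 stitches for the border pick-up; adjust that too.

Stitches: 60 × 20/18 = 66.67 → 67.
Rows: 158 × 20/22 = 143.64 → 144.
border pick-up: 57 × 20/18 = 63.33 → 63.

Cast on 67 stitches; work 144 rows; border pick-up 63 stitches.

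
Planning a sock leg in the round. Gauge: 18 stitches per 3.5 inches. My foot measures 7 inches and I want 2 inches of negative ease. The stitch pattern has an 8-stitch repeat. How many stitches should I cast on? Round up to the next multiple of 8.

Finished = 7 − 2 = 5 inches.
18 / 3.5 = 5.143 sts/in.
5 × 5.143 = 25.71 sts.
Next multiple of 8: 32.

Cast on 32 stitches.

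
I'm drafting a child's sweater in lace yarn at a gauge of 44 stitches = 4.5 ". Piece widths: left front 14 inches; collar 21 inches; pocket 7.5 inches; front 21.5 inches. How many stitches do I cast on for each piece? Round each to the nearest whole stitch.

Rate = 44/4.5 = 9.778 sts per in.
left front: 14 × 9.778 = 136.89 → 137.
collar: 21 × 9.778 = 205.33 → 205.
pocket: 7.5 × 9.778 = 73.33 → 73.
front: 21.5 × 9.778 = 210.22 → 210.

left front 137; collar 205; pocket 73; front 210.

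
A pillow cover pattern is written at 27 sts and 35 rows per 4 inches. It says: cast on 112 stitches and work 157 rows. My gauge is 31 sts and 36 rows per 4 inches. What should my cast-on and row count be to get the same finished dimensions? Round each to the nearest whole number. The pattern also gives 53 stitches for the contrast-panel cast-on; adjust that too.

Stitches: 112 × 31/27 = 128.59 → 129.
Rows: 157 × 36/35 = 161.49 → 161.
contrast-panel cast-on: 53 × 31/27 = 60.85 → 61.

Cast on 129 stitches; work 161 rows; contrast-panel cast-on 61 stitches.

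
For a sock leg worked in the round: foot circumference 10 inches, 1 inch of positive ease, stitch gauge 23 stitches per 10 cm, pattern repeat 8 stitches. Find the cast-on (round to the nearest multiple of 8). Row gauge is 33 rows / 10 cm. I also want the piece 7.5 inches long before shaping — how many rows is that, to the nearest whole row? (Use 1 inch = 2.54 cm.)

Cast on 64 stitches; work 63 rows.

Finished = 10 + 1 = 11 inches.
11 inches × 2.54 = 27.94 cm.
23/10 = 2.3 sts per cm; 27.94 × 2.3 = 64.26 sts.
Nearest multiple of 8 → 64.
7.5 inches = 19.05 cm; × 3.3 = 62.87 → 63 rows.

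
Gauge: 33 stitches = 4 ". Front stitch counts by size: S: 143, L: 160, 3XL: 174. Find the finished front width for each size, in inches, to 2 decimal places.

S 17.33 inches; L 19.39 inches; 3XL 21.09 inches.

33/4 = 8.25 sts per in.
S: 143 / 8.25 = 17.333 → 17.33 in.
L: 160 / 8.25 = 19.394 → 19.39 in.
3XL: 174 / 8.25 = 21.091 → 21.09 in.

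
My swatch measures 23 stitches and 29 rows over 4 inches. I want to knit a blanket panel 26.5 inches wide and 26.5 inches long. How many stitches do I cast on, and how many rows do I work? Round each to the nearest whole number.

Stitch gauge = 23/4 = 5.75 sts/in; 26.5 × 5.75 = 152.38 → 152 sts.
Row gauge = 29/4 = 7.25 rows/in; 26.5 × 7.25 = 192.12 → 192 rows.

Cast on 152 stitches and work 192 rows.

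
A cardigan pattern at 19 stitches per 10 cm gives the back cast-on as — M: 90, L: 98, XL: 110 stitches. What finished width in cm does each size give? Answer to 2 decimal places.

M 47.37 cm; L 51.58 cm; XL 57.89 cm.

19/10 = 1.9 sts per cm.
M: 90 / 1.9 = 47.368 → 47.37 cm.
L: 98 / 1.9 = 51.579 → 51.58 cm.
XL: 110 / 1.9 = 57.895 → 57.89 cm.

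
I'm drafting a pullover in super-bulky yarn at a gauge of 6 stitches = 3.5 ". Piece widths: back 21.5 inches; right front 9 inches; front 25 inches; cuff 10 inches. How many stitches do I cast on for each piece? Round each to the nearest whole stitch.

back 37; right front 15; front 43; cuff 17.

Rate = 6/3.5 = 1.714 sts per in.
back: 21.5 × 1.714 = 36.86 → 37.
right front: 9 × 1.714 = 15.43 → 15.
front: 25 × 1.714 = 42.86 → 43.
cuff: 10 × 1.714 = 17.14 → 17.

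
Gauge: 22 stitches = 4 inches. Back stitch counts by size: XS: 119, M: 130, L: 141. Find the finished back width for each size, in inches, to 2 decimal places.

XS 21.64 inches; M 23.64 inches; L 25.64 inches.

22/4 = 5.5 sts per in.
XS: 119 / 5.5 = 21.636 → 21.64 in.
M: 130 / 5.5 = 23.636 → 23.64 in.
L: 141 / 5.5 = 25.636 → 25.64 in.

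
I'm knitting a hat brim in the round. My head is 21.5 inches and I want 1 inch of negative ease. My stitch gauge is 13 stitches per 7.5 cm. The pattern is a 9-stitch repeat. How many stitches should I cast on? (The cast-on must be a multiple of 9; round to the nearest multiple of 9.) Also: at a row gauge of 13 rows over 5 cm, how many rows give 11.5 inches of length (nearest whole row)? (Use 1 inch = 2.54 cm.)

Finished = 21.5 − 1 = 20.5 inches.
20.5 inches × 2.54 = 52.07 cm.
13/7.5 = 1.733 sts per cm; 52.07 × 1.733 = 90.25 sts.
Nearest multiple of 9 → 90.
11.5 inches = 29.21 cm; × 2.6 = 75.95 → 76 rows.

Cast on 90 stitches; work 76 rows.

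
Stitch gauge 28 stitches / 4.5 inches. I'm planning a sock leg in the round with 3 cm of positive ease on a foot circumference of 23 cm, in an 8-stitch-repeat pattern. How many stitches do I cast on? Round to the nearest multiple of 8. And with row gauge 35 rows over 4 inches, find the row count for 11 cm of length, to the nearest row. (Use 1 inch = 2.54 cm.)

Cast on 64 stitches; work 38 rows.

Finished = 23 + 3 = 26 cm.
26 cm × 1/2.54 = 10.24 inches.
28/4.5 = 6.222 sts per in; 10.24 × 6.222 = 63.69 sts.
Nearest multiple of 8 → 64.
11 cm = 4.33 inches; × 8.75 = 37.89 → 38 rows.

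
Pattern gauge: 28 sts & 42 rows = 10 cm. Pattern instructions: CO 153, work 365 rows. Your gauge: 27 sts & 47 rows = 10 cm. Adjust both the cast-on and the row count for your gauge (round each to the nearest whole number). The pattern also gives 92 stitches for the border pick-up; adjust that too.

Cast on 148 stitches; work 408 rows; border pick-up 89 stitches.

Stitches: 153 × 27/28 = 147.54 → 148.
Rows: 365 × 47/42 = 408.45 → 408.
border pick-up: 92 × 27/28 = 88.71 → 89.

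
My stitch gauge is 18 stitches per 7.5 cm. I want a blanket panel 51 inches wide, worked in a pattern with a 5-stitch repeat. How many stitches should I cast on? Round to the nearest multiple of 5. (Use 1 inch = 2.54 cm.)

310 stitches.

51 in = 51 × 2.54 = 129.54 cm.
18 / 7.5 = 2.4 sts/cm.
129.54 × 2.4 = 310.90 sts.
→ 310.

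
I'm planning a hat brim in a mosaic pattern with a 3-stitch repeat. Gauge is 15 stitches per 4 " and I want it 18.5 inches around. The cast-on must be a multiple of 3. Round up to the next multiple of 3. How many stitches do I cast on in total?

CO 72 sts.

15 / 4 = 3.75 sts per inch.
18.5 × 3.75 = 69.38 sts.
Next multiple of 3: 72.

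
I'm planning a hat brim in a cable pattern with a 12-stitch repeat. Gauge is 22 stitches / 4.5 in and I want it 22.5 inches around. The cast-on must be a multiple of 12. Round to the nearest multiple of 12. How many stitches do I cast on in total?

22 / 4.5 = 4.889 sts per inch.
22.5 × 4.889 = 110.00 sts.
Nearest multiple of 12: 108.

108 stitches.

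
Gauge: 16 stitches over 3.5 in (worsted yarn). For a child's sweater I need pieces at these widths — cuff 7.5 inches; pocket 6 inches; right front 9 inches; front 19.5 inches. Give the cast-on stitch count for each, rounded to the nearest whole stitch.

Rate = 16/3.5 = 4.571 sts per in.
cuff: 7.5 × 4.571 = 34.29 → 34.
pocket: 6 × 4.571 = 27.43 → 27.
right front: 9 × 4.571 = 41.14 → 41.
front: 19.5 × 4.571 = 89.14 → 89.

cuff 34; pocket 27; right front 41; front 89.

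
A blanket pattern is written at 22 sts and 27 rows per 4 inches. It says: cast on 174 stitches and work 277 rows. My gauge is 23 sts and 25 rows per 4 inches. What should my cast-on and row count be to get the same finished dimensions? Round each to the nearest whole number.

Cast on 182 stitches; work 256 rows.

Stitches: 174 × 23/22 = 181.91 → 182.
Rows: 277 × 25/27 = 256.48 → 256.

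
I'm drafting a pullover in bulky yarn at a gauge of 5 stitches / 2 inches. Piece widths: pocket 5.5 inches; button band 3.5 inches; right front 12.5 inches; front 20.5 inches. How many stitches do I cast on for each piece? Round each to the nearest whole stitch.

Rate = 5/2 = 2.5 sts per in.
pocket: 5.5 × 2.5 = 13.75 → 14.
button band: 3.5 × 2.5 = 8.75 → 9.
right front: 12.5 × 2.5 = 31.25 → 31.
front: 20.5 × 2.5 = 51.25 → 51.

pocket 14; button band 9; right front 31; front 51.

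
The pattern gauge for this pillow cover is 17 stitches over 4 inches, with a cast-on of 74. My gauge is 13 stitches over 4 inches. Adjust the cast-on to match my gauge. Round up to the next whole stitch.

CO 57 sts.

Scale factor = 13 / 17 = 0.765.
74 × 13 / 17 = 56.59 sts.
→ 57 sts.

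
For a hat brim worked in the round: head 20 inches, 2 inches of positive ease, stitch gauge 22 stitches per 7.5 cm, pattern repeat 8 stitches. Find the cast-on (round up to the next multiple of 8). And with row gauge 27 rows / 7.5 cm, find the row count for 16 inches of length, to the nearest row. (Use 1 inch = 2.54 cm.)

Finished = 20 + 2 = 22 inches.
22 inches × 2.54 = 55.88 cm.
22/7.5 = 2.933 sts per cm; 55.88 × 2.933 = 163.91 sts.
Next multiple of 8 → 168.
16 inches = 40.64 cm; × 3.6 = 146.30 → 146 rows.

Cast on 168 stitches; work 146 rows.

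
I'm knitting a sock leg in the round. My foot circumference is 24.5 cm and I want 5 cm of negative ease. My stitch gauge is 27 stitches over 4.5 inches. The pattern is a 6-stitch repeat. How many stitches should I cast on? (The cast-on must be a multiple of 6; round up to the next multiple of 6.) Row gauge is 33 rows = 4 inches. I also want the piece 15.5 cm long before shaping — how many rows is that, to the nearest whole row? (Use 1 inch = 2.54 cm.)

Cast on 48 stitches; work 50 rows.

Finished = 24.5 − 5 = 19.5 cm.
19.5 cm × 1/2.54 = 7.68 inches.
27/4.5 = 6 sts per in; 7.68 × 6 = 46.06 sts.
Next multiple of 6 → 48.
15.5 cm = 6.10 inches; × 8.25 = 50.34 → 50 rows.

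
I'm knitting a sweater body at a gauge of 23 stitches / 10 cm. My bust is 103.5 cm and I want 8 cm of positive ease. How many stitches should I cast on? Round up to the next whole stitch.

Cast on 257 stitches.

Finished = 103.5 + 8 = 111.5 cm.
23 / 10 = 2.3 sts per cm.
111.50 × 2.3 = 256.45 sts.
→ 257 sts.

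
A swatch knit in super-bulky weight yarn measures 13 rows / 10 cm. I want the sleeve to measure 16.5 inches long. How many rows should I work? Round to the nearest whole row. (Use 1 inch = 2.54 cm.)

16.5 in = 41.91 cm.
13 rows / 10 cm = 1.3 rows per cm.
41.91 × 1.3 = 54.48 rows.
Round to nearest → 54.

54 rows.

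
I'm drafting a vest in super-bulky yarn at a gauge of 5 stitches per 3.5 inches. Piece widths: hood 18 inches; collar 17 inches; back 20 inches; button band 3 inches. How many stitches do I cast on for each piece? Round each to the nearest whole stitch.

Rate = 5/3.5 = 1.429 sts per in.
hood: 18 × 1.429 = 25.71 → 26.
collar: 17 × 1.429 = 24.29 → 24.
back: 20 × 1.429 = 28.57 → 29.
button band: 3 × 1.429 = 4.29 → 4.

hood 26; collar 24; back 29; button band 4.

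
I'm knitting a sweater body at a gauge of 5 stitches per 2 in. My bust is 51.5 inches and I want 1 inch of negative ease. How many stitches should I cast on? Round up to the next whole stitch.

Finished = 51.5 − 1 = 50.5 in.
5 / 2 = 2.5 sts per inch.
50.50 × 2.5 = 126.25 sts.
→ 127 sts.

Cast on 127 stitches.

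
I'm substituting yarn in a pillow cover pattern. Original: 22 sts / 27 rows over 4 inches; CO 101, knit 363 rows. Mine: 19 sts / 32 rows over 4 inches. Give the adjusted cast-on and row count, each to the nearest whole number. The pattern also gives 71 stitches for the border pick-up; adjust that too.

Cast on 87 stitches; work 430 rows; border pick-up 61 stitches.

Stitches: 101 × 19/22 = 87.23 → 87.
Rows: 363 × 32/27 = 430.22 → 430.
border pick-up: 71 × 19/22 = 61.32 → 61.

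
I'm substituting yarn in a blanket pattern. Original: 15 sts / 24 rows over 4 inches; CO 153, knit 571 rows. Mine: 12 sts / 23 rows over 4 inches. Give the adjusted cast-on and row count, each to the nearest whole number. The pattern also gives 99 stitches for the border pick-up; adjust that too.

Stitches: 153 × 12/15 = 122.40 → 122.
Rows: 571 × 23/24 = 547.21 → 547.
border pick-up: 99 × 12/15 = 79.20 → 79.

Cast on 122 stitches; work 547 rows; border pick-up 79 stitches.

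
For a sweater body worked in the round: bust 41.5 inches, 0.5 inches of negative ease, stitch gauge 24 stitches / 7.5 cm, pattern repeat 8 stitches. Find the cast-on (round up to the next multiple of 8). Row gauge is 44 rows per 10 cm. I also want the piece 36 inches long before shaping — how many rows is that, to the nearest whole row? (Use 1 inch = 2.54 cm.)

Cast on 336 stitches; work 402 rows.

Finished = 41.5 − 0.5 = 41 inches.
41 inches × 2.54 = 104.14 cm.
24/7.5 = 3.2 sts per cm; 104.14 × 3.2 = 333.25 sts.
Next multiple of 8 → 336.
36 inches = 91.44 cm; × 4.4 = 402.34 → 402 rows.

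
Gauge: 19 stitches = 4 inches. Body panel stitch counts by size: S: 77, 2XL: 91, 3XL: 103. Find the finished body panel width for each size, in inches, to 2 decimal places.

19/4 = 4.75 sts per in.
S: 77 / 4.75 = 16.211 → 16.21 in.
2XL: 91 / 4.75 = 19.158 → 19.16 in.
3XL: 103 / 4.75 = 21.684 → 21.68 in.

S 16.21 inches; 2XL 19.16 inches; 3XL 21.68 inches.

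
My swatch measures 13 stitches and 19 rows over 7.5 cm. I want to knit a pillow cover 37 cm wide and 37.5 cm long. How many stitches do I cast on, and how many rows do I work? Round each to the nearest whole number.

Cast on 64 stitches and work 95 rows.

Stitch gauge = 13/7.5 = 1.733 sts/cm; 37 × 1.733 = 64.13 → 64 sts.
Row gauge = 19/7.5 = 2.533 rows/cm; 37.5 × 2.533 = 95.00 → 95 rows.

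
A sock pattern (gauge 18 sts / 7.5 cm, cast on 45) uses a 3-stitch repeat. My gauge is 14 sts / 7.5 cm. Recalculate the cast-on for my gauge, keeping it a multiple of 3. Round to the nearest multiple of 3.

45 × 14 / 18 = 35.00.
Nearest multiple of 3: 36.

Cast on 36 stitches.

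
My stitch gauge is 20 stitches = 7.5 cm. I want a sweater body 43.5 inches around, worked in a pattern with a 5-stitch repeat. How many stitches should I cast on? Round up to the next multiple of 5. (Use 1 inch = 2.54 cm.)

Cast on 295 stitches.

43.5 in = 43.5 × 2.54 = 110.49 cm.
20 / 7.5 = 2.667 sts/cm.
110.49 × 2.667 = 294.64 sts.
→ 295.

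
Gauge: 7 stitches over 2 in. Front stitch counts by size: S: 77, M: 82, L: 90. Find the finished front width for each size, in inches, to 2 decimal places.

S 22.00 inches; M 23.43 inches; L 25.71 inches.

7/2 = 3.5 sts per in.
S: 77 / 3.5 = 22.000 → 22.00 in.
M: 82 / 3.5 = 23.429 → 23.43 in.
L: 90 / 3.5 = 25.714 → 25.71 in.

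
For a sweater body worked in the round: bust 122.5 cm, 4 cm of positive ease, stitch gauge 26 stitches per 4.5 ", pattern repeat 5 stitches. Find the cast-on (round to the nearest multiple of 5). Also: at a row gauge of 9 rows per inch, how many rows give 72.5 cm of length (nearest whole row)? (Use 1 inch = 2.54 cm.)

Cast on 290 stitches; work 257 rows.

Finished = 122.5 + 4 = 126.5 cm.
126.5 cm × 1/2.54 = 49.80 inches.
26/4.5 = 5.778 sts per in; 49.80 × 5.778 = 287.75 sts.
Nearest multiple of 5 → 290.
72.5 cm = 28.54 inches; × 9 = 256.89 → 257 rows.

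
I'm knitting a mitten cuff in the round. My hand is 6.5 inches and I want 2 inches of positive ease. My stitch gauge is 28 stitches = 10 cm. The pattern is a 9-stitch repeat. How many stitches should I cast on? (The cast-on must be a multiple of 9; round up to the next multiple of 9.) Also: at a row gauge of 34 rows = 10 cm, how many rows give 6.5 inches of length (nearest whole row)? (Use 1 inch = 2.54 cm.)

Finished = 6.5 + 2 = 8.5 inches.
8.5 inches × 2.54 = 21.59 cm.
28/10 = 2.8 sts per cm; 21.59 × 2.8 = 60.45 sts.
Next multiple of 9 → 63.
6.5 inches = 16.51 cm; × 3.4 = 56.13 → 56 rows.

Cast on 63 stitches; work 56 rows.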